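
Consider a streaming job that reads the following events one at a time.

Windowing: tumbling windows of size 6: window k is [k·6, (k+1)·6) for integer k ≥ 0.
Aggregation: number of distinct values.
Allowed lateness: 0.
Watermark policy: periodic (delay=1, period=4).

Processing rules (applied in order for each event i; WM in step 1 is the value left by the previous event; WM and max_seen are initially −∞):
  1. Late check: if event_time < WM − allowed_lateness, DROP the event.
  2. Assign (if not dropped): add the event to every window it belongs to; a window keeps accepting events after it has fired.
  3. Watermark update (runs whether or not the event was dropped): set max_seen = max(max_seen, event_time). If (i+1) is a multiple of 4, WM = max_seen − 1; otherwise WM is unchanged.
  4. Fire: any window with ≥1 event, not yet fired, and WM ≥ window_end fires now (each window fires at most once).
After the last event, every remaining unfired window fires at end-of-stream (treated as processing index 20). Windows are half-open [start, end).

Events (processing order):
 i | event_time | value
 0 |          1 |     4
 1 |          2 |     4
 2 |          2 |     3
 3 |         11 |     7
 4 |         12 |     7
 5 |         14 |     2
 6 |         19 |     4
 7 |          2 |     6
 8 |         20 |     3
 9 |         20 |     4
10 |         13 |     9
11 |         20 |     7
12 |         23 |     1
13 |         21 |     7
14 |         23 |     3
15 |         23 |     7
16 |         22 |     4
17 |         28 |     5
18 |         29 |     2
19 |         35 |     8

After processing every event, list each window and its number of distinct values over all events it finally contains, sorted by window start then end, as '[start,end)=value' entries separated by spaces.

[0,6)=2 [6,12)=1 [12,18)=2 [18,24)=4 [24,30)=2 [30,36)=1

i=0 t=1 v=4: → [0,6); WM=−∞
i=1 t=2 v=4: → [0,6); WM=−∞
i=2 t=2 v=3: → [0,6); WM=−∞
i=3 t=11 v=7: → [6,12); WM=10; [0,6) fires=2
i=4 t=12 v=7: → [12,18); WM=10
i=5 t=14 v=2: → [12,18); WM=10
i=6 t=19 v=4: → [18,24); WM=10
i=7 t=2 v=6: DROP (t<10-0); WM=18; [6,12) fires=1 [12,18) fires=2
i=8 t=20 v=3: → [18,24); WM=18
i=9 t=20 v=4: → [18,24); WM=18
i=10 t=13 v=9: DROP (t<18-0); WM=18
i=11 t=20 v=7: → [18,24); WM=19
i=12 t=23 v=1: → [18,24); WM=19
i=13 t=21 v=7: → [18,24); WM=19
i=14 t=23 v=3: → [18,24); WM=19
i=15 t=23 v=7: → [18,24); WM=22
i=16 t=22 v=4: → [18,24); WM=22
i=17 t=28 v=5: → [24,30); WM=22
i=18 t=29 v=2: → [24,30); WM=22
i=19 t=35 v=8: → [30,36); WM=34; [18,24) fires=4 [24,30) fires=2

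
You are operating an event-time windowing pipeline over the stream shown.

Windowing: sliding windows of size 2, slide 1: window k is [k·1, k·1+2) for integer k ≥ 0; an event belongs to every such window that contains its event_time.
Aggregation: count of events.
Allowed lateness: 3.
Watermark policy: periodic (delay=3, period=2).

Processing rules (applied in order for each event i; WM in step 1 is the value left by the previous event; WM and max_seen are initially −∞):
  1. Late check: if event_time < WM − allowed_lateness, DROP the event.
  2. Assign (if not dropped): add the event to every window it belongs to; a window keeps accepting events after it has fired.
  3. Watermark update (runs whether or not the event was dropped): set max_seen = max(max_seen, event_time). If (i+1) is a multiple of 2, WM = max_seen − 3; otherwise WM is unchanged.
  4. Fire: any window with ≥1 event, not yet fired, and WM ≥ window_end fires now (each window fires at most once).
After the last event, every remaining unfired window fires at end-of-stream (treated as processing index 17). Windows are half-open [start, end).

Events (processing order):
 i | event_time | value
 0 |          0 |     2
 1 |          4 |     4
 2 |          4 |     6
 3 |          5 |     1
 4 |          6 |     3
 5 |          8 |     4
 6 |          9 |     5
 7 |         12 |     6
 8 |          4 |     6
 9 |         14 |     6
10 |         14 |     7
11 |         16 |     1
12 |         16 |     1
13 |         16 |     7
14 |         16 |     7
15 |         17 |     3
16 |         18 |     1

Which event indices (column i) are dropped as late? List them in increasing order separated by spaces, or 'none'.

8

i=0 t=0 v=2: → [0,2); WM=−∞
i=1 t=4 v=4: → [4,6),[3,5); WM=1
i=2 t=4 v=6: → [4,6),[3,5); WM=1
i=3 t=5 v=1: → [5,7),[4,6); WM=2; [0,2) fires=1
i=4 t=6 v=3: → [6,8),[5,7); WM=2
i=5 t=8 v=4: → [8,10),[7,9); WM=5; [3,5) fires=2
i=6 t=9 v=5: → [9,11),[8,10); WM=5
i=7 t=12 v=6: → [12,14),[11,13); WM=9; [4,6) fires=3 [5,7) fires=2 [6,8) fires=1 [7,9) fires=1
i=8 t=4 v=6: DROP (t<9-3); WM=9
i=9 t=14 v=6: → [14,16),[13,15); WM=11; [8,10) fires=2 [9,11) fires=1
i=10 t=14 v=7: → [14,16),[13,15); WM=11
i=11 t=16 v=1: → [16,18),[15,17); WM=13; [11,13) fires=1
i=12 t=16 v=1: → [16,18),[15,17); WM=13
i=13 t=16 v=7: → [16,18),[15,17); WM=13
i=14 t=16 v=7: → [16,18),[15,17); WM=13
i=15 t=17 v=3: → [17,19),[16,18); WM=14; [12,14) fires=1
i=16 t=18 v=1: → [18,20),[17,19); WM=14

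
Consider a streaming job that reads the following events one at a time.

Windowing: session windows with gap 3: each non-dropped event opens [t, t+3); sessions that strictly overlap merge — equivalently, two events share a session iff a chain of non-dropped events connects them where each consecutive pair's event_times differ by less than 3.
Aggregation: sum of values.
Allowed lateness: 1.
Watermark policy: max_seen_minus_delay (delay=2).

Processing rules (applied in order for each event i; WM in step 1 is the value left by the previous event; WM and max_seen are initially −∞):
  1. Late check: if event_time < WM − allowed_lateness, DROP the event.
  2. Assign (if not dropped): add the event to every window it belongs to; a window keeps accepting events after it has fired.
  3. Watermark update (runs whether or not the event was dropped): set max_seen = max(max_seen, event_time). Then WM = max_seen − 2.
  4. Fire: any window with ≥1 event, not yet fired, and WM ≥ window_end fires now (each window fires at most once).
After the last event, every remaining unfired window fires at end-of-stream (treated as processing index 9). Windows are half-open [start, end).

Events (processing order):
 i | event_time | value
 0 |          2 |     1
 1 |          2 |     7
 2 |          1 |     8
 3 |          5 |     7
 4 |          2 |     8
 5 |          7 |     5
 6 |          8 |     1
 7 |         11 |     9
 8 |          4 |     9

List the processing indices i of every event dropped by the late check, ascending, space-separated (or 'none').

8

i=0 t=2 v=1: → [2,5); WM=0
i=1 t=2 v=7: → [2,5); WM=0
i=2 t=1 v=8: → [1,5); WM=0
i=3 t=5 v=7: → [5,8); WM=3
i=4 t=2 v=8: → [1,5); WM=3
i=5 t=7 v=5: → [5,10); WM=5
i=6 t=8 v=1: → [5,11); WM=6
i=7 t=11 v=9: → [11,14); WM=9
i=8 t=4 v=9: DROP (t<9-1); WM=9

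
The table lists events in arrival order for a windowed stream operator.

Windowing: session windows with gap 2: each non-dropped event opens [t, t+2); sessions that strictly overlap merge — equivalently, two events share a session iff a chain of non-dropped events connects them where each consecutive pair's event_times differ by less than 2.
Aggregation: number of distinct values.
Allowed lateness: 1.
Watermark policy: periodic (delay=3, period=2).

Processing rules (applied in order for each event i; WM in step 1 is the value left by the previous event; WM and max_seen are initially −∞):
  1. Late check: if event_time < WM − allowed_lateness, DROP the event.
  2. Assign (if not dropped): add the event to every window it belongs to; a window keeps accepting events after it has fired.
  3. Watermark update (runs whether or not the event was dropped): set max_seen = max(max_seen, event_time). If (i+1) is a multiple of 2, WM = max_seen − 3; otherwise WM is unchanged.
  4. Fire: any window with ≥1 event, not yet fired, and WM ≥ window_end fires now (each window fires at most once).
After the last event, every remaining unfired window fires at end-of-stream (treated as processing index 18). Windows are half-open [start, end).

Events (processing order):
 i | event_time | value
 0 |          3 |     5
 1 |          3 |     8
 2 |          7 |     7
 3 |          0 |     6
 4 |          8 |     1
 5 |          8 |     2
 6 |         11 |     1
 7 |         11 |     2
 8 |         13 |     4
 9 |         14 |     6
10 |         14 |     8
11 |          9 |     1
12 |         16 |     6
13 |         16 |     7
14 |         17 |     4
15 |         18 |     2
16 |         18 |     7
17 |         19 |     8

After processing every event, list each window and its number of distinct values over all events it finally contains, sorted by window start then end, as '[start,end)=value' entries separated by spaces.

[0,2)=1 [3,5)=2 [7,10)=3 [11,13)=2 [13,16)=3 [16,21)=5

i=0 t=3 v=5: → [3,5); WM=−∞
i=1 t=3 v=8: → [3,5); WM=0
i=2 t=7 v=7: → [7,9); WM=0
i=3 t=0 v=6: → [0,2); WM=4
i=4 t=8 v=1: → [7,10); WM=4
i=5 t=8 v=2: → [7,10); WM=5
i=6 t=11 v=1: → [11,13); WM=5
i=7 t=11 v=2: → [11,13); WM=8
i=8 t=13 v=4: → [13,15); WM=8
i=9 t=14 v=6: → [13,16); WM=11
i=10 t=14 v=8: → [13,16); WM=11
i=11 t=9 v=1: DROP (t<11-1); WM=11
i=12 t=16 v=6: → [16,18); WM=11
i=13 t=16 v=7: → [16,18); WM=13
i=14 t=17 v=4: → [16,19); WM=13
i=15 t=18 v=2: → [16,20); WM=15
i=16 t=18 v=7: → [16,20); WM=15
i=17 t=19 v=8: → [16,21); WM=16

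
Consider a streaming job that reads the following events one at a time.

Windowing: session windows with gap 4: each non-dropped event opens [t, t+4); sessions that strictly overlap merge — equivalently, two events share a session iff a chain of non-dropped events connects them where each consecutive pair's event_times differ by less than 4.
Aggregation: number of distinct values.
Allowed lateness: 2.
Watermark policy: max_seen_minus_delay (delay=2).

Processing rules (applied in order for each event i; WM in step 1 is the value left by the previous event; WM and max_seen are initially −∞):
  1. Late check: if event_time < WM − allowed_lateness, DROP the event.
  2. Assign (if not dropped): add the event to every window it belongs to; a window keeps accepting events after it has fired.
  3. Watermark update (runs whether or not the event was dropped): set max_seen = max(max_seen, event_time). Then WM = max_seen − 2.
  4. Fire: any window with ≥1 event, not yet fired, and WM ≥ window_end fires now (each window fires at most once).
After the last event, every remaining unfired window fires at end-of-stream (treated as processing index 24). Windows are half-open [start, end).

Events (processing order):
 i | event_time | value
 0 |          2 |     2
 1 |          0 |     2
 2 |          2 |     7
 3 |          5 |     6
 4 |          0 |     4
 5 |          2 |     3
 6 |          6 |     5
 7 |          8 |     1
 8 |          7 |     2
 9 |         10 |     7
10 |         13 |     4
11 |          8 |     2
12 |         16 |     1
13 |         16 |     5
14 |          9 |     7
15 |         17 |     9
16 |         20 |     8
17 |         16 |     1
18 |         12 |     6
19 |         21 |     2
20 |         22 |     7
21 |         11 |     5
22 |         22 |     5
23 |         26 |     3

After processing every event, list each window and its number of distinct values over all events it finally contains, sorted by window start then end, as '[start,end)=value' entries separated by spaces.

i=0 t=2 v=2: → [2,6); WM=0
i=1 t=0 v=2: → [0,6); WM=0
i=2 t=2 v=7: → [0,6); WM=0
i=3 t=5 v=6: → [0,9); WM=3
i=4 t=0 v=4: DROP (t<3-2); WM=3
i=5 t=2 v=3: → [0,9); WM=3
i=6 t=6 v=5: → [0,10); WM=4
i=7 t=8 v=1: → [0,12); WM=6
i=8 t=7 v=2: → [0,12); WM=6
i=9 t=10 v=7: → [0,14); WM=8
i=10 t=13 v=4: → [0,17); WM=11
i=11 t=8 v=2: DROP (t<11-2); WM=11
i=12 t=16 v=1: → [0,20); WM=14
i=13 t=16 v=5: → [0,20); WM=14
i=14 t=9 v=7: DROP (t<14-2); WM=14
i=15 t=17 v=9: → [0,21); WM=15
i=16 t=20 v=8: → [0,24); WM=18
i=17 t=16 v=1: → [0,24); WM=18
i=18 t=12 v=6: DROP (t<18-2); WM=18
i=19 t=21 v=2: → [0,25); WM=19
i=20 t=22 v=7: → [0,26); WM=20
i=21 t=11 v=5: DROP (t<20-2); WM=20
i=22 t=22 v=5: → [0,26); WM=20
i=23 t=26 v=3: → [26,30); WM=24

[0,26)=9 [26,30)=1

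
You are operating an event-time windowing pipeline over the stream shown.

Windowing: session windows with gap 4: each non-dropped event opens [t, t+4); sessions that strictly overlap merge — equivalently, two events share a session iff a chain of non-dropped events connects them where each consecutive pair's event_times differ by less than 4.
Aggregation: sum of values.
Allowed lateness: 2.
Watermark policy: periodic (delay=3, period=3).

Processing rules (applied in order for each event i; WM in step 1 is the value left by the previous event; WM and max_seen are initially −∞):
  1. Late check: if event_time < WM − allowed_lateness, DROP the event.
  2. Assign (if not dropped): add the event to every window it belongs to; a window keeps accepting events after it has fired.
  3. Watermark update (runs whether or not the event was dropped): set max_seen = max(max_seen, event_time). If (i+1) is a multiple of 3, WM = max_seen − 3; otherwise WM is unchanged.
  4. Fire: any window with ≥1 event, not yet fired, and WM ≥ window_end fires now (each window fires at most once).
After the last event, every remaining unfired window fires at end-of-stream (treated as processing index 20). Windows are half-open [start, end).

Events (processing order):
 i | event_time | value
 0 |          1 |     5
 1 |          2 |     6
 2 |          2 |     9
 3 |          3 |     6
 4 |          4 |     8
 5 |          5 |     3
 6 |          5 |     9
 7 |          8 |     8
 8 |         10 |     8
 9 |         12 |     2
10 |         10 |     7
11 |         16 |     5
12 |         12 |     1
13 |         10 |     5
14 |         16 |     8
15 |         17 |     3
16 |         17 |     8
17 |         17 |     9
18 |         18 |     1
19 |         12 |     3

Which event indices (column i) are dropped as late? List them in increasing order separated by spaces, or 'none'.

13

i=0 t=1 v=5: → [1,5); WM=−∞
i=1 t=2 v=6: → [1,6); WM=−∞
i=2 t=2 v=9: → [1,6); WM=-1
i=3 t=3 v=6: → [1,7); WM=-1
i=4 t=4 v=8: → [1,8); WM=-1
i=5 t=5 v=3: → [1,9); WM=2
i=6 t=5 v=9: → [1,9); WM=2
i=7 t=8 v=8: → [1,12); WM=2
i=8 t=10 v=8: → [1,14); WM=7
i=9 t=12 v=2: → [1,16); WM=7
i=10 t=10 v=7: → [1,16); WM=7
i=11 t=16 v=5: → [16,20); WM=13
i=12 t=12 v=1: → [1,16); WM=13
i=13 t=10 v=5: DROP (t<13-2); WM=13
i=14 t=16 v=8: → [16,20); WM=13
i=15 t=17 v=3: → [16,21); WM=13
i=16 t=17 v=8: → [16,21); WM=13
i=17 t=17 v=9: → [16,21); WM=14
i=18 t=18 v=1: → [16,22); WM=14
i=19 t=12 v=3: → [1,16); WM=14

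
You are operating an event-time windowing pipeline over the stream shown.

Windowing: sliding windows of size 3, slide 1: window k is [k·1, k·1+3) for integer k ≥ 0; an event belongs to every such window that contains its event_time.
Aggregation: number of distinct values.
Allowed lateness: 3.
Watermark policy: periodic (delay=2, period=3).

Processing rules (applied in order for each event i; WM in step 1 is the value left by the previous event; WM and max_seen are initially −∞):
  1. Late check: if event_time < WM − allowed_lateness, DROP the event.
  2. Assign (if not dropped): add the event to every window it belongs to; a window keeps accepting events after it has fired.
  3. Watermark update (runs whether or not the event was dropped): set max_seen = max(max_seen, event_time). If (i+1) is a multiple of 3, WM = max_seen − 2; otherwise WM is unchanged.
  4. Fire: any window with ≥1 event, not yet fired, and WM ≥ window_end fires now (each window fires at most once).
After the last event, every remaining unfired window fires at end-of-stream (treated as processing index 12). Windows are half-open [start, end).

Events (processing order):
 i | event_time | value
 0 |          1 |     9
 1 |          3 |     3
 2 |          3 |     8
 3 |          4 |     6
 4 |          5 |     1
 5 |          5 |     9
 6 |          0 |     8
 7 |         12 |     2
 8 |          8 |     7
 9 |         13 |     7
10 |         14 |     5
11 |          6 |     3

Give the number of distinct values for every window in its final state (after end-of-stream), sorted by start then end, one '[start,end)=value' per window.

[0,3)=2 [1,4)=3 [2,5)=3 [3,6)=5 [4,7)=3 [5,8)=2 [6,9)=1 [7,10)=1 [8,11)=1 [10,13)=1 [11,14)=2 [12,15)=3 [13,16)=2 [14,17)=1

i=0 t=1 v=9: → [1,4),[0,3); WM=−∞
i=1 t=3 v=3: → [3,6),[2,5),[1,4); WM=−∞
i=2 t=3 v=8: → [3,6),[2,5),[1,4); WM=1
i=3 t=4 v=6: → [4,7),[3,6),[2,5); WM=1
i=4 t=5 v=1: → [5,8),[4,7),[3,6); WM=1
i=5 t=5 v=9: → [5,8),[4,7),[3,6); WM=3; [0,3) fires=1
i=6 t=0 v=8: → [0,3); WM=3
i=7 t=12 v=2: → [12,15),[11,14),[10,13); WM=3
i=8 t=8 v=7: → [8,11),[7,10),[6,9); WM=10; [1,4) fires=3 [2,5) fires=3 [3,6) fires=5 [4,7) fires=3 [5,8) fires=2 [6,9) fires=1 [7,10) fires=1
i=9 t=13 v=7: → [13,16),[12,15),[11,14); WM=10
i=10 t=14 v=5: → [14,17),[13,16),[12,15); WM=10
i=11 t=6 v=3: DROP (t<10-3); WM=12; [8,11) fires=1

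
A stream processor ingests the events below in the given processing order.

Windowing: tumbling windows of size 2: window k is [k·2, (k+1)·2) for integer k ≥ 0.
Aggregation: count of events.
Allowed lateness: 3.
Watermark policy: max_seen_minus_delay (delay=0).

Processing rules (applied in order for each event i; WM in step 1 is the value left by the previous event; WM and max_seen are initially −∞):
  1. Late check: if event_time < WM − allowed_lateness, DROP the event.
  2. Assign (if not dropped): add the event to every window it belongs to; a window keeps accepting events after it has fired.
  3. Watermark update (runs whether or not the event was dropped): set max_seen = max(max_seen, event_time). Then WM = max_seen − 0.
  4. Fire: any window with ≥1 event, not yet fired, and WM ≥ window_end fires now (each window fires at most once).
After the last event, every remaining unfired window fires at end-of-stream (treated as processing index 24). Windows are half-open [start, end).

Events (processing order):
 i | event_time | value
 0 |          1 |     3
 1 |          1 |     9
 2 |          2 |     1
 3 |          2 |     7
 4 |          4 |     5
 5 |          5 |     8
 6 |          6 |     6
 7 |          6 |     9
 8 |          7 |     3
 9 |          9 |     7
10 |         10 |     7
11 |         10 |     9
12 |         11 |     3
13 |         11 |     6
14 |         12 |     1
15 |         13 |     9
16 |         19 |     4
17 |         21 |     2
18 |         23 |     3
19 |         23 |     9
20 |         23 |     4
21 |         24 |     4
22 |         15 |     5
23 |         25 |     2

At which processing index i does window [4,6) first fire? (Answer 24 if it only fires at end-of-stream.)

6

i=0 t=1 v=3: → [0,2); WM=1
i=1 t=1 v=9: → [0,2); WM=1
i=2 t=2 v=1: → [2,4); WM=2; [0,2) fires=2
i=3 t=2 v=7: → [2,4); WM=2
i=4 t=4 v=5: → [4,6); WM=4; [2,4) fires=2
i=5 t=5 v=8: → [4,6); WM=5
i=6 t=6 v=6: → [6,8); WM=6; [4,6) fires=2
i=7 t=6 v=9: → [6,8); WM=6
i=8 t=7 v=3: → [6,8); WM=7
i=9 t=9 v=7: → [8,10); WM=9; [6,8) fires=3
i=10 t=10 v=7: → [10,12); WM=10; [8,10) fires=1
i=11 t=10 v=9: → [10,12); WM=10
i=12 t=11 v=3: → [10,12); WM=11
i=13 t=11 v=6: → [10,12); WM=11
i=14 t=12 v=1: → [12,14); WM=12; [10,12) fires=4
i=15 t=13 v=9: → [12,14); WM=13
i=16 t=19 v=4: → [18,20); WM=19; [12,14) fires=2
i=17 t=21 v=2: → [20,22); WM=21; [18,20) fires=1
i=18 t=23 v=3: → [22,24); WM=23; [20,22) fires=1
i=19 t=23 v=9: → [22,24); WM=23
i=20 t=23 v=4: → [22,24); WM=23
i=21 t=24 v=4: → [24,26); WM=24; [22,24) fires=3
i=22 t=15 v=5: DROP (t<24-3); WM=24
i=23 t=25 v=2: → [24,26); WM=25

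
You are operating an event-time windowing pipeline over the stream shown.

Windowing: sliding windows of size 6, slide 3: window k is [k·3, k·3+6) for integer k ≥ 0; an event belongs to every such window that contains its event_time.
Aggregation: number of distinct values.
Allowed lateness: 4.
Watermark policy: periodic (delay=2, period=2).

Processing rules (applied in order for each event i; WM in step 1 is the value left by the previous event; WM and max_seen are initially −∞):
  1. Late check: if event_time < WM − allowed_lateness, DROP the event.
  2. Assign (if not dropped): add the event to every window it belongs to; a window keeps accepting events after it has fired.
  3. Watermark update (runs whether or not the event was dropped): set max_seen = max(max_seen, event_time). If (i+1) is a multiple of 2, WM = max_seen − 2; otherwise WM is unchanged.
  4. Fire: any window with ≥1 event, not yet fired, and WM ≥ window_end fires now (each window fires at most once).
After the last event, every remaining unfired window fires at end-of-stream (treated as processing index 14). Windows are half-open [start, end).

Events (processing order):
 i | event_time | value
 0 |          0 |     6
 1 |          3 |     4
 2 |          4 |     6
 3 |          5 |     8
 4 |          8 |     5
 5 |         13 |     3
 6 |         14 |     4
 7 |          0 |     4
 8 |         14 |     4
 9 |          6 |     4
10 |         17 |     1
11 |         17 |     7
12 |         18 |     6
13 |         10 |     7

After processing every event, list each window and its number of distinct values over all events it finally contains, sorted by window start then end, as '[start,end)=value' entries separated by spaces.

i=0 t=0 v=6: → [0,6); WM=−∞
i=1 t=3 v=4: → [3,9),[0,6); WM=1
i=2 t=4 v=6: → [3,9),[0,6); WM=1
i=3 t=5 v=8: → [3,9),[0,6); WM=3
i=4 t=8 v=5: → [6,12),[3,9); WM=3
i=5 t=13 v=3: → [12,18),[9,15); WM=11; [0,6) fires=3 [3,9) fires=4
i=6 t=14 v=4: → [12,18),[9,15); WM=11
i=7 t=0 v=4: DROP (t<11-4); WM=12; [6,12) fires=1
i=8 t=14 v=4: → [12,18),[9,15); WM=12
i=9 t=6 v=4: DROP (t<12-4); WM=12
i=10 t=17 v=1: → [15,21),[12,18); WM=12
i=11 t=17 v=7: → [15,21),[12,18); WM=15; [9,15) fires=2
i=12 t=18 v=6: → [18,24),[15,21); WM=15
i=13 t=10 v=7: DROP (t<15-4); WM=16

[0,6)=3 [3,9)=4 [6,12)=1 [9,15)=2 [12,18)=4 [15,21)=3 [18,24)=1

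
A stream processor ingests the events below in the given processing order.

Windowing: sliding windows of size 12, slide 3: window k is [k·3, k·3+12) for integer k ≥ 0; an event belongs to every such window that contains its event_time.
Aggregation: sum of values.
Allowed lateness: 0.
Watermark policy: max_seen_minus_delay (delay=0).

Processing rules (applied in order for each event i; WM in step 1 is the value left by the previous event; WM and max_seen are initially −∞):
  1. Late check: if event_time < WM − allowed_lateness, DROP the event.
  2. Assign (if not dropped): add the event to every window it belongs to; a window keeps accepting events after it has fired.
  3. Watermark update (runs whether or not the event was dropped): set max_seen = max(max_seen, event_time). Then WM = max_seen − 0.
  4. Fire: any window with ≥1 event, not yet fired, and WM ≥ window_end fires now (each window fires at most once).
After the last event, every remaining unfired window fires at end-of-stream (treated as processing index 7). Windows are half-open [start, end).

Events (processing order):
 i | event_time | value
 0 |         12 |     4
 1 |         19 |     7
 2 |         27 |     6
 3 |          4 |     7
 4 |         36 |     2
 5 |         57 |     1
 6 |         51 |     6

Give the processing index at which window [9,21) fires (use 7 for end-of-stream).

2

i=0 t=12 v=4: → [12,24),[9,21),[6,18),[3,15); WM=12
i=1 t=19 v=7: → [18,30),[15,27),[12,24),[9,21); WM=19; [3,15) fires=4 [6,18) fires=4
i=2 t=27 v=6: → [27,39),[24,36),[21,33),[18,30); WM=27; [9,21) fires=11 [12,24) fires=11 [15,27) fires=7
i=3 t=4 v=7: DROP (t<27-0); WM=27
i=4 t=36 v=2: → [36,48),[33,45),[30,42),[27,39); WM=36; [18,30) fires=13 [21,33) fires=6 [24,36) fires=6
i=5 t=57 v=1: → [57,69),[54,66),[51,63),[48,60); WM=57; [27,39) fires=8 [30,42) fires=2 [33,45) fires=2 [36,48) fires=2
i=6 t=51 v=6: DROP (t<57-0); WM=57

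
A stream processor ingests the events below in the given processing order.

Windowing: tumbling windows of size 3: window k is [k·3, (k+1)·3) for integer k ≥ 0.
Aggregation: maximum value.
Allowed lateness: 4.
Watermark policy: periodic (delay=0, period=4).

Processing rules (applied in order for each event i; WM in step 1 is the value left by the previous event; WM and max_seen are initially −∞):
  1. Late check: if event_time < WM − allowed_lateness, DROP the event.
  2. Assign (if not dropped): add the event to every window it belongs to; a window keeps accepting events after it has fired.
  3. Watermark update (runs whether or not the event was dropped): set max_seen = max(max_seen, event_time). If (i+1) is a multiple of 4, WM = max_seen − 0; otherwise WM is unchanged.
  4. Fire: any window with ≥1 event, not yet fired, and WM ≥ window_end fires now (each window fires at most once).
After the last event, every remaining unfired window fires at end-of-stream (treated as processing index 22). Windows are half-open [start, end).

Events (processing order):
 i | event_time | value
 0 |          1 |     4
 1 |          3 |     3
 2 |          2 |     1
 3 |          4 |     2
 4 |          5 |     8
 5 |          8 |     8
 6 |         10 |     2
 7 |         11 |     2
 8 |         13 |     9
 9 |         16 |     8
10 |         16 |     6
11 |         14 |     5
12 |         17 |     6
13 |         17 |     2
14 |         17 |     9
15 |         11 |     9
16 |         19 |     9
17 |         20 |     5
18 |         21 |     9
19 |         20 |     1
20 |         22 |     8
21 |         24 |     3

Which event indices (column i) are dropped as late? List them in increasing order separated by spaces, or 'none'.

i=0 t=1 v=4: → [0,3); WM=−∞
i=1 t=3 v=3: → [3,6); WM=−∞
i=2 t=2 v=1: → [0,3); WM=−∞
i=3 t=4 v=2: → [3,6); WM=4; [0,3) fires=4
i=4 t=5 v=8: → [3,6); WM=4
i=5 t=8 v=8: → [6,9); WM=4
i=6 t=10 v=2: → [9,12); WM=4
i=7 t=11 v=2: → [9,12); WM=11; [3,6) fires=8 [6,9) fires=8
i=8 t=13 v=9: → [12,15); WM=11
i=9 t=16 v=8: → [15,18); WM=11
i=10 t=16 v=6: → [15,18); WM=11
i=11 t=14 v=5: → [12,15); WM=16; [9,12) fires=2 [12,15) fires=9
i=12 t=17 v=6: → [15,18); WM=16
i=13 t=17 v=2: → [15,18); WM=16
i=14 t=17 v=9: → [15,18); WM=16
i=15 t=11 v=9: DROP (t<16-4); WM=17
i=16 t=19 v=9: → [18,21); WM=17
i=17 t=20 v=5: → [18,21); WM=17
i=18 t=21 v=9: → [21,24); WM=17
i=19 t=20 v=1: → [18,21); WM=21; [15,18) fires=9 [18,21) fires=9
i=20 t=22 v=8: → [21,24); WM=21
i=21 t=24 v=3: → [24,27); WM=21

15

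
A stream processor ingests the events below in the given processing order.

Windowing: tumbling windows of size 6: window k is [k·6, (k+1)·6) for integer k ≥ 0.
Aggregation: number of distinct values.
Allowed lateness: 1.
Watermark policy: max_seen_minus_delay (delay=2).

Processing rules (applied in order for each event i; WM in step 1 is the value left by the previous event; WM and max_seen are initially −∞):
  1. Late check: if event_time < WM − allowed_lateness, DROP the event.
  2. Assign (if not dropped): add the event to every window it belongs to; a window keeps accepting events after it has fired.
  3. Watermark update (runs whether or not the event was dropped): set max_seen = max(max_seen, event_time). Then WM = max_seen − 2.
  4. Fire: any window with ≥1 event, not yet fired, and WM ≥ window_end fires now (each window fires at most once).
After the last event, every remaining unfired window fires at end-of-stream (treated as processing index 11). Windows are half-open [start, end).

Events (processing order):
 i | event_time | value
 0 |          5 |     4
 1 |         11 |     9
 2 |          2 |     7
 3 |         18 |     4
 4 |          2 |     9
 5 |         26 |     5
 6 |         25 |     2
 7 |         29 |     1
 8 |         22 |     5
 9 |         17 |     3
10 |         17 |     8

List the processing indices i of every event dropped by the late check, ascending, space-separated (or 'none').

2 4 8 9 10

i=0 t=5 v=4: → [0,6); WM=3
i=1 t=11 v=9: → [6,12); WM=9; [0,6) fires=1
i=2 t=2 v=7: DROP (t<9-1); WM=9
i=3 t=18 v=4: → [18,24); WM=16; [6,12) fires=1
i=4 t=2 v=9: DROP (t<16-1); WM=16
i=5 t=26 v=5: → [24,30); WM=24; [18,24) fires=1
i=6 t=25 v=2: → [24,30); WM=24
i=7 t=29 v=1: → [24,30); WM=27
i=8 t=22 v=5: DROP (t<27-1); WM=27
i=9 t=17 v=3: DROP (t<27-1); WM=27
i=10 t=17 v=8: DROP (t<27-1); WM=27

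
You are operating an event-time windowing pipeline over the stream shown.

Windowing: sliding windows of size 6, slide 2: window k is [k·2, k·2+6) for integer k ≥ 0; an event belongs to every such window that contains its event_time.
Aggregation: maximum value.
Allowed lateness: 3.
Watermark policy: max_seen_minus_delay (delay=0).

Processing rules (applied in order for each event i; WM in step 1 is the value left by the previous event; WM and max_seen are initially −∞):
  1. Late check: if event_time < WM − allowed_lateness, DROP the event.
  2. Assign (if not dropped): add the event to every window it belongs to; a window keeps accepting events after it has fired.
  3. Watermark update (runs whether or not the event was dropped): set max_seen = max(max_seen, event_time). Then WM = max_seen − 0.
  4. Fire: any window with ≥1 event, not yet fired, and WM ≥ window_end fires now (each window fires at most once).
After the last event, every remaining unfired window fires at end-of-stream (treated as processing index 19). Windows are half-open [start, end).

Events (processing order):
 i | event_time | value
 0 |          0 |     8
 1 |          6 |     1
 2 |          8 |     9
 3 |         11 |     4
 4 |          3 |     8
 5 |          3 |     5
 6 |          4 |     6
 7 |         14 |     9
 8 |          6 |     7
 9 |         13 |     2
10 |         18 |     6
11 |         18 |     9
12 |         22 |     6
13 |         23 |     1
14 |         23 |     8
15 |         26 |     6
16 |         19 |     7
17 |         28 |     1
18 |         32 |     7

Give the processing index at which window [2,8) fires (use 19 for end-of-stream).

i=0 t=0 v=8: → [0,6); WM=0
i=1 t=6 v=1: → [6,12),[4,10),[2,8); WM=6; [0,6) fires=8
i=2 t=8 v=9: → [8,14),[6,12),[4,10); WM=8; [2,8) fires=1
i=3 t=11 v=4: → [10,16),[8,14),[6,12); WM=11; [4,10) fires=9
i=4 t=3 v=8: DROP (t<11-3); WM=11
i=5 t=3 v=5: DROP (t<11-3); WM=11
i=6 t=4 v=6: DROP (t<11-3); WM=11
i=7 t=14 v=9: → [14,20),[12,18),[10,16); WM=14; [6,12) fires=9 [8,14) fires=9
i=8 t=6 v=7: DROP (t<14-3); WM=14
i=9 t=13 v=2: → [12,18),[10,16),[8,14); WM=14
i=10 t=18 v=6: → [18,24),[16,22),[14,20); WM=18; [10,16) fires=9 [12,18) fires=9
i=11 t=18 v=9: → [18,24),[16,22),[14,20); WM=18
i=12 t=22 v=6: → [22,28),[20,26),[18,24); WM=22; [14,20) fires=9 [16,22) fires=9
i=13 t=23 v=1: → [22,28),[20,26),[18,24); WM=23
i=14 t=23 v=8: → [22,28),[20,26),[18,24); WM=23
i=15 t=26 v=6: → [26,32),[24,30),[22,28); WM=26; [18,24) fires=9 [20,26) fires=8
i=16 t=19 v=7: DROP (t<26-3); WM=26
i=17 t=28 v=1: → [28,34),[26,32),[24,30); WM=28; [22,28) fires=8
i=18 t=32 v=7: → [32,38),[30,36),[28,34); WM=32; [24,30) fires=6 [26,32) fires=6

2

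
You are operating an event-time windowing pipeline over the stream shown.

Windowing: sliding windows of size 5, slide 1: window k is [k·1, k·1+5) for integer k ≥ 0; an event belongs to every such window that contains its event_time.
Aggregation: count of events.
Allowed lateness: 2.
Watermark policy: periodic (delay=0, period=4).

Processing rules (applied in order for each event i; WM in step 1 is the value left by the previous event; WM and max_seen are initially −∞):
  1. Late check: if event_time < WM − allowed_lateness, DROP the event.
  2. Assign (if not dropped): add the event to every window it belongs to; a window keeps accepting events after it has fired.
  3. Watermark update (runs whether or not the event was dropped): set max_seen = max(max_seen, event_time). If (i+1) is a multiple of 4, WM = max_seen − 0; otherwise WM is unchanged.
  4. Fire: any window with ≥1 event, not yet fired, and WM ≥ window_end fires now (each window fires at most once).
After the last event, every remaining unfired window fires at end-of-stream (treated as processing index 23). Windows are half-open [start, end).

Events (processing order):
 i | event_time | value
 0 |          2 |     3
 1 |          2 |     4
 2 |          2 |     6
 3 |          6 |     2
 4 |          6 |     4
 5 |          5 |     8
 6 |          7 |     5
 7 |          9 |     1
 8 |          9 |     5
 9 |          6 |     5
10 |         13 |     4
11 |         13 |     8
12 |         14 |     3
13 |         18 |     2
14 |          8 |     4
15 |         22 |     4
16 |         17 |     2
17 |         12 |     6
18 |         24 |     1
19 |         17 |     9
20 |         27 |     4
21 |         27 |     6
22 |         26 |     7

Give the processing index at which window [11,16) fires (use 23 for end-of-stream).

15

i=0 t=2 v=3: → [2,7),[1,6),[0,5); WM=−∞
i=1 t=2 v=4: → [2,7),[1,6),[0,5); WM=−∞
i=2 t=2 v=6: → [2,7),[1,6),[0,5); WM=−∞
i=3 t=6 v=2: → [6,11),[5,10),[4,9),[3,8),[2,7); WM=6; [0,5) fires=3 [1,6) fires=3
i=4 t=6 v=4: → [6,11),[5,10),[4,9),[3,8),[2,7); WM=6
i=5 t=5 v=8: → [5,10),[4,9),[3,8),[2,7),[1,6); WM=6
i=6 t=7 v=5: → [7,12),[6,11),[5,10),[4,9),[3,8); WM=6
i=7 t=9 v=1: → [9,14),[8,13),[7,12),[6,11),[5,10); WM=9; [2,7) fires=6 [3,8) fires=4 [4,9) fires=4
i=8 t=9 v=5: → [9,14),[8,13),[7,12),[6,11),[5,10); WM=9
i=9 t=6 v=5: DROP (t<9-2); WM=9
i=10 t=13 v=4: → [13,18),[12,17),[11,16),[10,15),[9,14); WM=9
i=11 t=13 v=8: → [13,18),[12,17),[11,16),[10,15),[9,14); WM=13; [5,10) fires=6 [6,11) fires=5 [7,12) fires=3 [8,13) fires=2
i=12 t=14 v=3: → [14,19),[13,18),[12,17),[11,16),[10,15); WM=13
i=13 t=18 v=2: → [18,23),[17,22),[16,21),[15,20),[14,19); WM=13
i=14 t=8 v=4: DROP (t<13-2); WM=13
i=15 t=22 v=4: → [22,27),[21,26),[20,25),[19,24),[18,23); WM=22; [9,14) fires=4 [10,15) fires=3 [11,16) fires=3 [12,17) fires=3 [13,18) fires=3 [14,19) fires=2 [15,20) fires=1 [16,21) fires=1 [17,22) fires=1
i=16 t=17 v=2: DROP (t<22-2); WM=22
i=17 t=12 v=6: DROP (t<22-2); WM=22
i=18 t=24 v=1: → [24,29),[23,28),[22,27),[21,26),[20,25); WM=22
i=19 t=17 v=9: DROP (t<22-2); WM=24; [18,23) fires=2 [19,24) fires=1
i=20 t=27 v=4: → [27,32),[26,31),[25,30),[24,29),[23,28); WM=24
i=21 t=27 v=6: → [27,32),[26,31),[25,30),[24,29),[23,28); WM=24
i=22 t=26 v=7: → [26,31),[25,30),[24,29),[23,28),[22,27); WM=24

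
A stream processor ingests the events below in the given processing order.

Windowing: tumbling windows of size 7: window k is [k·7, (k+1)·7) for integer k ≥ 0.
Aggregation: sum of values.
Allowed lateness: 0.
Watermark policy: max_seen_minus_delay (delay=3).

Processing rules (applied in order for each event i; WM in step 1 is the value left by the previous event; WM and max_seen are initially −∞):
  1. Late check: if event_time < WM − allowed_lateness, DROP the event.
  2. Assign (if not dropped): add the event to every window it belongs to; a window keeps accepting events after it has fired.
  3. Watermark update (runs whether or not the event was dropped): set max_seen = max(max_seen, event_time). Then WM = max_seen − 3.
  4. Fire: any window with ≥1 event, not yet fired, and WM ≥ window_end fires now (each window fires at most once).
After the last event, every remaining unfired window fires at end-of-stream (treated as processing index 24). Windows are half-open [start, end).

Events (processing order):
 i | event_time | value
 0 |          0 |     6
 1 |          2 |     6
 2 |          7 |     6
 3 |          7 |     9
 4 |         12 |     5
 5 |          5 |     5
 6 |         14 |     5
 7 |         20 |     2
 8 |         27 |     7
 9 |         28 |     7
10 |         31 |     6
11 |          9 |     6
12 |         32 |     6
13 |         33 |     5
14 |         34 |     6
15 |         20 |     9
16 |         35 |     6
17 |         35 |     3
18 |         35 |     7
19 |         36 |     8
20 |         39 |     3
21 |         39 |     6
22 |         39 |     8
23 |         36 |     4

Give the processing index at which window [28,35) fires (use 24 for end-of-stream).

i=0 t=0 v=6: → [0,7); WM=-3
i=1 t=2 v=6: → [0,7); WM=-1
i=2 t=7 v=6: → [7,14); WM=4
i=3 t=7 v=9: → [7,14); WM=4
i=4 t=12 v=5: → [7,14); WM=9; [0,7) fires=12
i=5 t=5 v=5: DROP (t<9-0); WM=9
i=6 t=14 v=5: → [14,21); WM=11
i=7 t=20 v=2: → [14,21); WM=17; [7,14) fires=20
i=8 t=27 v=7: → [21,28); WM=24; [14,21) fires=7
i=9 t=28 v=7: → [28,35); WM=25
i=10 t=31 v=6: → [28,35); WM=28; [21,28) fires=7
i=11 t=9 v=6: DROP (t<28-0); WM=28
i=12 t=32 v=6: → [28,35); WM=29
i=13 t=33 v=5: → [28,35); WM=30
i=14 t=34 v=6: → [28,35); WM=31
i=15 t=20 v=9: DROP (t<31-0); WM=31
i=16 t=35 v=6: → [35,42); WM=32
i=17 t=35 v=3: → [35,42); WM=32
i=18 t=35 v=7: → [35,42); WM=32
i=19 t=36 v=8: → [35,42); WM=33
i=20 t=39 v=3: → [35,42); WM=36; [28,35) fires=30
i=21 t=39 v=6: → [35,42); WM=36
i=22 t=39 v=8: → [35,42); WM=36
i=23 t=36 v=4: → [35,42); WM=36

20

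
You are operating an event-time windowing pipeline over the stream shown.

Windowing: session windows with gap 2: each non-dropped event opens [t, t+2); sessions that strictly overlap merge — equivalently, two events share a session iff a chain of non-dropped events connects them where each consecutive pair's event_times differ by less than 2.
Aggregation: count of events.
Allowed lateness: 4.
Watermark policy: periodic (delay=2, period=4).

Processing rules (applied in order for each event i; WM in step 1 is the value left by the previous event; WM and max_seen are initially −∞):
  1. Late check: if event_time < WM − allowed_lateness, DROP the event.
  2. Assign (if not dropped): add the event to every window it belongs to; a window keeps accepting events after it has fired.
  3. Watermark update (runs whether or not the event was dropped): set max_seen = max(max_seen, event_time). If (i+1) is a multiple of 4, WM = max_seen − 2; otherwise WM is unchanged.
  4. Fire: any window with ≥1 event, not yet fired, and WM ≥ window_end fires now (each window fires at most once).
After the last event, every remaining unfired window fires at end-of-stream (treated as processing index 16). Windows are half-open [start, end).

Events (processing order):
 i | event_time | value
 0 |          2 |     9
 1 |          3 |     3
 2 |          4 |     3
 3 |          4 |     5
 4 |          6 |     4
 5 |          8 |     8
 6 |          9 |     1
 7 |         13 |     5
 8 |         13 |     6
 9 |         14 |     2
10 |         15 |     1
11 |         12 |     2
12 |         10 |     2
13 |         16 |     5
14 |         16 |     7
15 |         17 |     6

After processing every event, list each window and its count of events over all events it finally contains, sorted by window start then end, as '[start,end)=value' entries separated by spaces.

[2,6)=4 [6,8)=1 [8,12)=3 [12,19)=8

i=0 t=2 v=9: → [2,4); WM=−∞
i=1 t=3 v=3: → [2,5); WM=−∞
i=2 t=4 v=3: → [2,6); WM=−∞
i=3 t=4 v=5: → [2,6); WM=2
i=4 t=6 v=4: → [6,8); WM=2
i=5 t=8 v=8: → [8,10); WM=2
i=6 t=9 v=1: → [8,11); WM=2
i=7 t=13 v=5: → [13,15); WM=11
i=8 t=13 v=6: → [13,15); WM=11
i=9 t=14 v=2: → [13,16); WM=11
i=10 t=15 v=1: → [13,17); WM=11
i=11 t=12 v=2: → [12,17); WM=13
i=12 t=10 v=2: → [8,12); WM=13
i=13 t=16 v=5: → [12,18); WM=13
i=14 t=16 v=7: → [12,18); WM=13
i=15 t=17 v=6: → [12,19); WM=15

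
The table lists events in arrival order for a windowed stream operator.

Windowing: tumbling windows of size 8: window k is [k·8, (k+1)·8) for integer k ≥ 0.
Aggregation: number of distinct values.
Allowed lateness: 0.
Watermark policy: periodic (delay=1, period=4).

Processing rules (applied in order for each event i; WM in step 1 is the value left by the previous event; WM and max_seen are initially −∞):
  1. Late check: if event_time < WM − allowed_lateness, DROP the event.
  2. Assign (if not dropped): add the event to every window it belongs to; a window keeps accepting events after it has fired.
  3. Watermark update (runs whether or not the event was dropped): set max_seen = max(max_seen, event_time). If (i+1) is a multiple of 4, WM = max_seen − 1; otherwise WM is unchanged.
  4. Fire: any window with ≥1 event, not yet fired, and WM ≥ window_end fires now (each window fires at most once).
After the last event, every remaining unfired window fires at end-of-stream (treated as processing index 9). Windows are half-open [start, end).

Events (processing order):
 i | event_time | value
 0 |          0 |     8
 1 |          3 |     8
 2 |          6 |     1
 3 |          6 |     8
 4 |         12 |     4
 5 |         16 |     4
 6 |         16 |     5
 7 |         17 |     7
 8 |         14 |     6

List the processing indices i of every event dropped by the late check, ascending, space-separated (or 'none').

i=0 t=0 v=8: → [0,8); WM=−∞
i=1 t=3 v=8: → [0,8); WM=−∞
i=2 t=6 v=1: → [0,8); WM=−∞
i=3 t=6 v=8: → [0,8); WM=5
i=4 t=12 v=4: → [8,16); WM=5
i=5 t=16 v=4: → [16,24); WM=5
i=6 t=16 v=5: → [16,24); WM=5
i=7 t=17 v=7: → [16,24); WM=16; [0,8) fires=2 [8,16) fires=1
i=8 t=14 v=6: DROP (t<16-0); WM=16

8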